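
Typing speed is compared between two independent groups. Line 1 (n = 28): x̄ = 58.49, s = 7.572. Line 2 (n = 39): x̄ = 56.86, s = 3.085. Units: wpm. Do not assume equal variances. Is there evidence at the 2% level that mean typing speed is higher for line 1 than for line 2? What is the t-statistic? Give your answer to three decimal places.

1.077

Let group 1 = line 1, group 2 = line 2. H0: μ_1 = μ_2; H1: μ_1 > μ_2 (Welch's two-sample t-test, right-tailed).
t = (x̄_1 − x̄_2)/√(s_1²/n_1 + s_2²/n_2) = (58.49 − 56.86)/√(7.572²/28 + 3.085²/39) = 1.077
Welch–Satterthwaite df ≈ 33.48
p-value = P(T ≥ 1.077) ≈ 0.1446
Since p ≈ 0.1446 > α = 0.02, fail to reject H0; the data do not provide sufficient evidence against H0.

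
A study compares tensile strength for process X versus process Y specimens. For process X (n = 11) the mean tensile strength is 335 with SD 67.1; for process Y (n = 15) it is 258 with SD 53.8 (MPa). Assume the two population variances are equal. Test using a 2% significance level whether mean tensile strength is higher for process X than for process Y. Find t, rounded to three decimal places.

3.249

Let group 1 = process X, group 2 = process Y. H0: μ_1 = μ_2; H1: μ_1 > μ_2 (two-sample pooled-variance t-test, right-tailed).
s_p² = [(11−1)·67.1² + (15−1)·53.8²]/(11+15−2) = 3564.43
t = (335 − 258)/√[3564.43·(1/11 + 1/15)] = 3.249
df = n₁ + n₂ − 2 = 24
p-value = P(T ≥ 3.249) ≈ 0.002
Since p ≈ 0.002 < α = 0.02, reject H0; the evidence is statistically significant.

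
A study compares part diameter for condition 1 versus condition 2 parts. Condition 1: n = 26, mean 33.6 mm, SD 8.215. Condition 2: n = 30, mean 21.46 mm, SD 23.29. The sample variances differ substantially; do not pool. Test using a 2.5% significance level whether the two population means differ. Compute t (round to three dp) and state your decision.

Let group 1 = condition 1, group 2 = condition 2. H0: μ_1 = μ_2; H1: μ_1 ≠ μ_2 (Welch's two-sample t-test, two-sided).
t = (x̄_1 − x̄_2)/√(s_1²/n_1 + s_2²/n_2) = (33.6 − 21.46)/√(8.215²/26 + 23.29²/30) = 2.670
Welch–Satterthwaite df ≈ 37.04
Two-sided p-value ≈ 0.0112
Since p ≈ 0.0112 < α = 0.025, reject H0; the evidence is statistically significant.

t = 2.670; reject H0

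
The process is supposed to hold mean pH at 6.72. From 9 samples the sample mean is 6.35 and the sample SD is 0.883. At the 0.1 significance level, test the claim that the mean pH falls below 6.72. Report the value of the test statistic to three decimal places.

-1.257

H0: μ = 6.72; H1: μ < 6.72 (one-sample t-test, left-tailed).
t = (x̄ − μ₀)/(s/√n) = (6.35 − 6.72)/(0.883/√9) = -1.257
df = n − 1 = 8
p-value = P(T ≤ -1.257) ≈ 0.122
Since p ≈ 0.122 > α = 0.1, fail to reject H0; the data do not provide sufficient evidence against H0.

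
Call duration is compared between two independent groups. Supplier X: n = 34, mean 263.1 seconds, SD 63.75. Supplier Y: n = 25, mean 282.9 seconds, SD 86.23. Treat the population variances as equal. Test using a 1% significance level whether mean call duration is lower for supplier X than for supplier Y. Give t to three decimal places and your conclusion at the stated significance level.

t = -1.015; fail to reject H0

Let group 1 = supplier X, group 2 = supplier Y. H0: μ_1 = μ_2; H1: μ_1 < μ_2 (two-sample pooled-variance t-test, left-tailed).
s_p² = [(34−1)·63.75² + (25−1)·86.23²]/(34+25−2) = 5483.66
t = (263.1 − 282.9)/√[5483.66·(1/34 + 1/25)] = -1.015
df = n₁ + n₂ − 2 = 57
p-value = P(T ≤ -1.015) ≈ 0.1572
Since p ≈ 0.1572 > α = 0.01, fail to reject H0; the data do not provide sufficient evidence against H0.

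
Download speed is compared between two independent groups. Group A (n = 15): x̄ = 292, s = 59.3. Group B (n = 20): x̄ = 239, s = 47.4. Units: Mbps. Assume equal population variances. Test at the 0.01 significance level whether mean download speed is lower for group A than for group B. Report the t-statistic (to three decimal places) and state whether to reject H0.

Let group 1 = group A, group 2 = group B. H0: μ_1 = μ_2; H1: μ_1 < μ_2 (two-sample pooled-variance t-test, left-tailed).
s_p² = [(15−1)·59.3² + (20−1)·47.4²]/(15+20−2) = 2785.43
t = (292 − 239)/√[2785.43·(1/15 + 1/20)] = 2.940
df = n₁ + n₂ − 2 = 33
p-value = P(T ≤ 2.940) ≈ 0.997
Since p ≈ 0.997 > α = 0.01, fail to reject H0; the evidence is not statistically significant.

t = 2.940; fail to reject H0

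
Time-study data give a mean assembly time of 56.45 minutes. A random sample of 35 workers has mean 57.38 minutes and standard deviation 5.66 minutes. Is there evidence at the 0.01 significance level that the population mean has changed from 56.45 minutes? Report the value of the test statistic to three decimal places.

0.972

H0: μ = 56.45; H1: μ ≠ 56.45 (one-sample t-test, two-sided).
t = (x̄ − μ₀)/(s/√n) = (57.38 − 56.45)/(5.66/√35) = 0.972
df = n − 1 = 34
Two-sided p-value ≈ 0.338
Since p ≈ 0.338 > α = 0.01, fail to reject H0; the data do not provide sufficient evidence against H0.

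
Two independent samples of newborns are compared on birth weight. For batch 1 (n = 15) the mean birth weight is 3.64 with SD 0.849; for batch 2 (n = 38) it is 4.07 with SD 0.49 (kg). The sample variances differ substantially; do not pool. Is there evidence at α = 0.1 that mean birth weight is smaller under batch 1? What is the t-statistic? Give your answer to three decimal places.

Let group 1 = batch 1, group 2 = batch 2. H0: μ_1 = μ_2; H1: μ_1 < μ_2 (Welch's two-sample t-test, left-tailed).
t = (x̄_1 − x̄_2)/√(s_1²/n_1 + s_2²/n_2) = (3.64 − 4.07)/√(0.849²/15 + 0.49²/38) = -1.844
Welch–Satterthwaite df ≈ 17.81
p-value = P(T ≤ -1.844) ≈ 0.041
Since p ≈ 0.041 < α = 0.1, reject H0; the data support H1.

-1.844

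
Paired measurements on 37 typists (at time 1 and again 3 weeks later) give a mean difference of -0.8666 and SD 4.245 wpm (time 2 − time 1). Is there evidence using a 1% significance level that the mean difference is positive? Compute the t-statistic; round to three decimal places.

-1.242

H0: μ_d = 0; H1: μ_d > 0 (paired t-test on the differences, right-tailed).
t = d̄/(s_d/√n) = -0.8666/(4.245/√37) = -1.242
df = n − 1 = 36
p-value = P(T ≥ -1.242) ≈ 0.889
Since p ≈ 0.889 > α = 0.01, fail to reject H0; the evidence is not statistically significant.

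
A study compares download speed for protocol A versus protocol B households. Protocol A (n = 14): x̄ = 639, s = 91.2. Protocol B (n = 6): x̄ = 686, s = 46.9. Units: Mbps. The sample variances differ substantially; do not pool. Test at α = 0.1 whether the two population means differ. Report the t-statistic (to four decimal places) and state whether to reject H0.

t = -1.5164; fail to reject H0

Let group 1 = protocol A, group 2 = protocol B. H0: μ_1 = μ_2; H1: μ_1 ≠ μ_2 (Welch's two-sample t-test, two-sided).
t = (x̄_1 − x̄_2)/√(s_1²/n_1 + s_2²/n_2) = (639 − 686)/√(91.2²/14 + 46.9²/6) = -1.5164
Welch–Satterthwaite df ≈ 17.08
Two-sided p-value ≈ 0.148
Since p ≈ 0.148 > α = 0.1, fail to reject H0; the evidence is not statistically significant.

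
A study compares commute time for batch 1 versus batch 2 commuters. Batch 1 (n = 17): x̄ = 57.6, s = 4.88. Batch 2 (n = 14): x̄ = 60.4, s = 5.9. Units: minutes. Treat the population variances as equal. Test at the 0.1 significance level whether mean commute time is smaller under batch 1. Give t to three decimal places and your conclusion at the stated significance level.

t = -1.447; reject H0

Let group 1 = batch 1, group 2 = batch 2. H0: μ_1 = μ_2; H1: μ_1 < μ_2 (two-sample pooled-variance t-test, left-tailed).
s_p² = [(17−1)·4.88² + (14−1)·5.9²]/(17+14−2) = 28.7435
t = (57.6 − 60.4)/√[28.7435·(1/17 + 1/14)] = -1.447
df = n₁ + n₂ − 2 = 29
p-value = P(T ≤ -1.447) ≈ 0.0793
Since p ≈ 0.0793 < α = 0.1, reject H0; the data support H1.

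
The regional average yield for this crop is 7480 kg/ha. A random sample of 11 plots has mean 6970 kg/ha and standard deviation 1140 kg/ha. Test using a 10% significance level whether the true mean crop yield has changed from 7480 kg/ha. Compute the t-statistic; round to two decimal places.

-1.48

H0: μ = 7480; H1: μ ≠ 7480 (one-sample t-test, two-sided).
t = (x̄ − μ₀)/(s/√n) = (6970 − 7480)/(1140/√11) = -1.48
df = n − 1 = 10
Two-sided p-value ≈ 0.169
Since p ≈ 0.169 > α = 0.1, fail to reject H0; the data do not provide sufficient evidence against H0.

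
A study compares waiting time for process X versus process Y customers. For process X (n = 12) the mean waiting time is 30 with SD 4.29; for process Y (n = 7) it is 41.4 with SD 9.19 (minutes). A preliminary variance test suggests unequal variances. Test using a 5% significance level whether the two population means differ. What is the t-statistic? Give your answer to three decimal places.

Let group 1 = process X, group 2 = process Y. H0: μ_1 = μ_2; H1: μ_1 ≠ μ_2 (Welch's two-sample t-test, two-sided).
t = (x̄_1 − x̄_2)/√(s_1²/n_1 + s_2²/n_2) = (30 − 41.4)/√(4.29²/12 + 9.19²/7) = -3.091
Welch–Satterthwaite df ≈ 7.56
Two-sided p-value ≈ 0.016
Since p ≈ 0.016 < α = 0.05, reject H0; the data support H1.

-3.091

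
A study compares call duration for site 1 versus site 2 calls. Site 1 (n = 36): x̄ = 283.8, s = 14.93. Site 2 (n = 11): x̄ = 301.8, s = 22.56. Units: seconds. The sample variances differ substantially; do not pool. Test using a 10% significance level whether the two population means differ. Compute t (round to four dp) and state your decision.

t = -2.4852; reject H0

Let group 1 = site 1, group 2 = site 2. H0: μ_1 = μ_2; H1: μ_1 ≠ μ_2 (Welch's two-sample t-test, two-sided).
t = (x̄_1 − x̄_2)/√(s_1²/n_1 + s_2²/n_2) = (283.8 − 301.8)/√(14.93²/36 + 22.56²/11) = -2.4852
Welch–Satterthwaite df ≈ 12.79
Two-sided p-value ≈ 0.028
Since p ≈ 0.028 < α = 0.1, reject H0; the data support H1.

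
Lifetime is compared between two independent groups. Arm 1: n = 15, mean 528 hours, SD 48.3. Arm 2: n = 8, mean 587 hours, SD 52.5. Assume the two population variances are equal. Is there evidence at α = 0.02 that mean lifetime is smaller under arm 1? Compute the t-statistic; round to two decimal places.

Let group 1 = arm 1, group 2 = arm 2. H0: μ_1 = μ_2; H1: μ_1 < μ_2 (two-sample pooled-variance t-test, left-tailed).
s_p² = [(15−1)·48.3² + (8−1)·52.5²]/(15+8−2) = 2474.01
t = (528 − 587)/√[2474.01·(1/15 + 1/8)] = -2.71
df = n₁ + n₂ − 2 = 21
p-value = P(T ≤ -2.71) ≈ 0.0066
Since p ≈ 0.0066 < α = 0.02, reject H0; the evidence is statistically significant.

-2.71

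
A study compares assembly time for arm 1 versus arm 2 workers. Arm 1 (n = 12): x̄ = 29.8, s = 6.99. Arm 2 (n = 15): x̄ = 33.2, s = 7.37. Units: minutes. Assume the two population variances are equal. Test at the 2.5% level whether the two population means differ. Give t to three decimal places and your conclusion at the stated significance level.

Let group 1 = arm 1, group 2 = arm 2. H0: μ_1 = μ_2; H1: μ_1 ≠ μ_2 (two-sample pooled-variance t-test, two-sided).
s_p² = [(12−1)·6.99² + (15−1)·7.37²]/(12+15−2) = 51.9159
t = (29.8 − 33.2)/√[51.9159·(1/12 + 1/15)] = -1.218
df = n₁ + n₂ − 2 = 25
Two-sided p-value ≈ 0.2345
Since p ≈ 0.2345 > α = 0.025, fail to reject H0; the data do not provide sufficient evidence against H0.

t = -1.218; fail to reject H0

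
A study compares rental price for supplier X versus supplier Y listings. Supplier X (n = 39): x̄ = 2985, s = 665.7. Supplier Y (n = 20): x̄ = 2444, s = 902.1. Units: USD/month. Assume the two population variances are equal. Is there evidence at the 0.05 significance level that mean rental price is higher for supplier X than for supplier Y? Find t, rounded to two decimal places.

2.61

Let group 1 = supplier X, group 2 = supplier Y. H0: μ_1 = μ_2; H1: μ_1 > μ_2 (two-sample pooled-variance t-test, right-tailed).
s_p² = [(39−1)·665.7² + (20−1)·902.1²]/(39+20−2) = 566699
t = (2985 − 2444)/√[566699·(1/39 + 1/20)] = 2.61
df = n₁ + n₂ − 2 = 57
p-value = P(T ≥ 2.61) ≈ 0.0057
Since p ≈ 0.0057 < α = 0.05, reject H0; the data support H1.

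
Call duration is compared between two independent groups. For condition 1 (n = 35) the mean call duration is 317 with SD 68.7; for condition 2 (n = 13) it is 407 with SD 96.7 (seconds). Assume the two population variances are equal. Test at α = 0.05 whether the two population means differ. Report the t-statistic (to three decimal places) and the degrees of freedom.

t = -3.599, df = 46

Let group 1 = condition 1, group 2 = condition 2. H0: μ_1 = μ_2; H1: μ_1 ≠ μ_2 (two-sample pooled-variance t-test, two-sided).
s_p² = [(35−1)·68.7² + (13−1)·96.7²]/(35+13−2) = 5927.83
t = (317 − 407)/√[5927.83·(1/35 + 1/13)] = -3.599
df = n₁ + n₂ − 2 = 46
Two-sided p-value ≈ 0.001
Since p ≈ 0.001 < α = 0.05, reject H0; the evidence is statistically significant.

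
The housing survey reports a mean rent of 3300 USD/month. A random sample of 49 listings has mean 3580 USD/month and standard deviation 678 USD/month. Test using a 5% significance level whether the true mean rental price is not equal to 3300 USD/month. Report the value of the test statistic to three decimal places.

2.891

H0: μ = 3300; H1: μ ≠ 3300 (one-sample t-test, two-sided).
t = (x̄ − μ₀)/(s/√n) = (3580 − 3300)/(678/√49) = 2.891
df = n − 1 = 48
Two-sided p-value ≈ 0.0058
Since p ≈ 0.0058 < α = 0.05, reject H0; the data support H1.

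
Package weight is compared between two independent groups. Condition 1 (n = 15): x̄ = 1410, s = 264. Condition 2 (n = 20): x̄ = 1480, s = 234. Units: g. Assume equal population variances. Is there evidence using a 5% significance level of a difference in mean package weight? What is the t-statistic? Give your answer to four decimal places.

-0.8291

Let group 1 = condition 1, group 2 = condition 2. H0: μ_1 = μ_2; H1: μ_1 ≠ μ_2 (two-sample pooled-variance t-test, two-sided).
s_p² = [(15−1)·264² + (20−1)·234²]/(15+20−2) = 61094.2
t = (1410 − 1480)/√[61094.2·(1/15 + 1/20)] = -0.8291
df = n₁ + n₂ − 2 = 33
Two-sided p-value ≈ 0.4130
Since p ≈ 0.4130 > α = 0.05, fail to reject H0; the data do not provide sufficient evidence against H0.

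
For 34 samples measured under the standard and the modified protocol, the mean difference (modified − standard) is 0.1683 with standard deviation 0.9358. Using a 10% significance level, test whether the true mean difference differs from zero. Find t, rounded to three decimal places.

1.049

H0: μ_d = 0; H1: μ_d ≠ 0 (paired t-test on the differences, two-sided).
t = d̄/(s_d/√n) = 0.1683/(0.9358/√34) = 1.049
df = n − 1 = 33
Two-sided p-value ≈ 0.3019
Since p ≈ 0.3019 > α = 0.1, fail to reject H0; the data do not provide sufficient evidence against H0.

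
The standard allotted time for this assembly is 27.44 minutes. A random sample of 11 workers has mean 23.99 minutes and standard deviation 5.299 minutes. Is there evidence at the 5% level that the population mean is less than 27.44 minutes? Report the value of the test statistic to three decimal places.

-2.159

H0: μ = 27.44; H1: μ < 27.44 (one-sample t-test, left-tailed).
t = (x̄ − μ₀)/(s/√n) = (23.99 − 27.44)/(5.299/√11) = -2.159
df = n − 1 = 10
p-value = P(T ≤ -2.159) ≈ 0.0281
Since p ≈ 0.0281 < α = 0.05, reject H0; the evidence is statistically significant.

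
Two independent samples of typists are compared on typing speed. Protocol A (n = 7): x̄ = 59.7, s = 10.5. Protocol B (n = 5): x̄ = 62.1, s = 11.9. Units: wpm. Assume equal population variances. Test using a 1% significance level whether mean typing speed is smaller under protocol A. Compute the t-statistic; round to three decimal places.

-0.370

Let group 1 = protocol A, group 2 = protocol B. H0: μ_1 = μ_2; H1: μ_1 < μ_2 (two-sample pooled-variance t-test, left-tailed).
s_p² = [(7−1)·10.5² + (5−1)·11.9²]/(7+5−2) = 122.794
t = (59.7 − 62.1)/√[122.794·(1/7 + 1/5)] = -0.370
df = n₁ + n₂ − 2 = 10
p-value = P(T ≤ -0.370) ≈ 0.3596
Since p ≈ 0.3596 > α = 0.01, fail to reject H0; the data do not provide sufficient evidence against H0.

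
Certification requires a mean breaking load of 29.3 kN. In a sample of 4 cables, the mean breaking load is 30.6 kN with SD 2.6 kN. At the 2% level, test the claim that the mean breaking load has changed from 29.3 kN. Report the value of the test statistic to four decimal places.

1.0000

H0: μ = 29.3; H1: μ ≠ 29.3 (one-sample t-test, two-sided).
t = (x̄ − μ₀)/(s/√n) = (30.6 − 29.3)/(2.6/√4) = 1.0000
df = n − 1 = 3
Two-sided p-value ≈ 0.3910
Since p ≈ 0.3910 > α = 0.02, fail to reject H0; the evidence is not statistically significant.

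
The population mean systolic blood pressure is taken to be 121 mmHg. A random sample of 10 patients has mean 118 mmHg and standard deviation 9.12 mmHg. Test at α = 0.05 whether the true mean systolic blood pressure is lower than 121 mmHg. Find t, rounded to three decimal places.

H0: μ = 121; H1: μ < 121 (one-sample t-test, left-tailed).
t = (x̄ − μ₀)/(s/√n) = (118 − 121)/(9.12/√10) = -1.040
df = n − 1 = 9
p-value = P(T ≤ -1.040) ≈ 0.163
Since p ≈ 0.163 > α = 0.05, fail to reject H0; the evidence is not statistically significant.

-1.040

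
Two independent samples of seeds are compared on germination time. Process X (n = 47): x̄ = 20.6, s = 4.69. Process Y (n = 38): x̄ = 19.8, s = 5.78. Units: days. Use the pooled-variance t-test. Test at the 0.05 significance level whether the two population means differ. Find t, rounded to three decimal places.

Let group 1 = process X, group 2 = process Y. H0: μ_1 = μ_2; H1: μ_1 ≠ μ_2 (two-sample pooled-variance t-test, two-sided).
s_p² = [(47−1)·4.69² + (38−1)·5.78²]/(47+38−2) = 27.0835
t = (20.6 − 19.8)/√[27.0835·(1/47 + 1/38)] = 0.705
df = n₁ + n₂ − 2 = 83
Two-sided p-value ≈ 0.483
Since p ≈ 0.483 > α = 0.05, fail to reject H0; the data do not provide sufficient evidence against H0.

0.705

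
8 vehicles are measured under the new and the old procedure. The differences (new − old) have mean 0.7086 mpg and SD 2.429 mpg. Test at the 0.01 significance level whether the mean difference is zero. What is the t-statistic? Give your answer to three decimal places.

0.825

H0: μ_d = 0; H1: μ_d ≠ 0 (paired t-test on the differences, two-sided).
t = d̄/(s_d/√n) = 0.7086/(2.429/√8) = 0.825
df = n − 1 = 7
Two-sided p-value ≈ 0.4365
Since p ≈ 0.4365 > α = 0.01, fail to reject H0; the data do not provide sufficient evidence against H0.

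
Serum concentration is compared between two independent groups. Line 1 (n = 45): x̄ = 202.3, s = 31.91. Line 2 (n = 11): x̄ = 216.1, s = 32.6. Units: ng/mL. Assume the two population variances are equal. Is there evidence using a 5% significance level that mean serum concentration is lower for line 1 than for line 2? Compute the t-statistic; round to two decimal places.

Let group 1 = line 1, group 2 = line 2. H0: μ_1 = μ_2; H1: μ_1 < μ_2 (two-sample pooled-variance t-test, left-tailed).
s_p² = [(45−1)·31.91² + (11−1)·32.6²]/(45+11−2) = 1026.49
t = (202.3 − 216.1)/√[1026.49·(1/45 + 1/11)] = -1.28
df = n₁ + n₂ − 2 = 54
p-value = P(T ≤ -1.28) ≈ 0.103
Since p ≈ 0.103 > α = 0.05, fail to reject H0; the evidence is not statistically significant.

-1.28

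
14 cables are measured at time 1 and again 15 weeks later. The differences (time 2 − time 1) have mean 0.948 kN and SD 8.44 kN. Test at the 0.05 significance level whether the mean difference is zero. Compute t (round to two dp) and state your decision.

t = 0.42; fail to reject H0

H0: μ_d = 0; H1: μ_d ≠ 0 (paired t-test on the differences, two-sided).
t = d̄/(s_d/√n) = 0.948/(8.44/√14) = 0.42
df = n − 1 = 13
Two-sided p-value ≈ 0.6812
Since p ≈ 0.6812 > α = 0.05, fail to reject H0; the data do not provide sufficient evidence against H0.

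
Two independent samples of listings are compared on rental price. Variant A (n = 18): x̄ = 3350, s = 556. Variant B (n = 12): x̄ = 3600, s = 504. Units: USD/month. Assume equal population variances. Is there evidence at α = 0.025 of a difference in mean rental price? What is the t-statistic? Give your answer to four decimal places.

-1.2511

Let group 1 = variant A, group 2 = variant B. H0: μ_1 = μ_2; H1: μ_1 ≠ μ_2 (two-sample pooled-variance t-test, two-sided).
s_p² = [(18−1)·556² + (12−1)·504²]/(18+12−2) = 287482
t = (3350 − 3600)/√[287482·(1/18 + 1/12)] = -1.2511
df = n₁ + n₂ − 2 = 28
Two-sided p-value ≈ 0.221
Since p ≈ 0.221 > α = 0.025, fail to reject H0; the data do not provide sufficient evidence against H0.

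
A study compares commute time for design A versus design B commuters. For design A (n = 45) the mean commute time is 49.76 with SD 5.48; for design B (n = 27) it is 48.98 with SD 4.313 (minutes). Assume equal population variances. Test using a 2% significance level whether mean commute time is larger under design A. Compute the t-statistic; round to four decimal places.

Let group 1 = design A, group 2 = design B. H0: μ_1 = μ_2; H1: μ_1 > μ_2 (two-sample pooled-variance t-test, right-tailed).
s_p² = [(45−1)·5.48² + (27−1)·4.313²]/(45+27−2) = 25.7856
t = (49.76 − 48.98)/√[25.7856·(1/45 + 1/27)] = 0.6310
df = n₁ + n₂ − 2 = 70
p-value = P(T ≥ 0.6310) ≈ 0.265
Since p ≈ 0.265 > α = 0.02, fail to reject H0; the data do not provide sufficient evidence against H0.

0.6310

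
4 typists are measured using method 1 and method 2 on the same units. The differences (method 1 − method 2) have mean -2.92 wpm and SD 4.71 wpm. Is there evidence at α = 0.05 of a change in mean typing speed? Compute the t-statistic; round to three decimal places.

-1.240

H0: μ_d = 0; H1: μ_d ≠ 0 (paired t-test on the differences, two-sided).
t = d̄/(s_d/√n) = -2.92/(4.71/√4) = -1.240
df = n − 1 = 3
Two-sided p-value ≈ 0.3032
Since p ≈ 0.3032 > α = 0.05, fail to reject H0; the data do not provide sufficient evidence against H0.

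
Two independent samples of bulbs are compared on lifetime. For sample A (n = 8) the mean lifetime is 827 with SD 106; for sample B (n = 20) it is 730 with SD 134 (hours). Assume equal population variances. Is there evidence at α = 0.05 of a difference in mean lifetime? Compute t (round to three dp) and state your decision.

t = 1.825; fail to reject H0

Let group 1 = sample A, group 2 = sample B. H0: μ_1 = μ_2; H1: μ_1 ≠ μ_2 (two-sample pooled-variance t-test, two-sided).
s_p² = [(8−1)·106² + (20−1)·134²]/(8+20−2) = 16146.8
t = (827 − 730)/√[16146.8·(1/8 + 1/20)] = 1.825
df = n₁ + n₂ − 2 = 26
Two-sided p-value ≈ 0.080
Since p ≈ 0.080 > α = 0.05, fail to reject H0; the data do not provide sufficient evidence against H0.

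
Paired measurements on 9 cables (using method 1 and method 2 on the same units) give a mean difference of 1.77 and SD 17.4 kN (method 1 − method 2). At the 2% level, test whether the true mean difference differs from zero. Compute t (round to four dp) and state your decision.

H0: μ_d = 0; H1: μ_d ≠ 0 (paired t-test on the differences, two-sided).
t = d̄/(s_d/√n) = 1.77/(17.4/√9) = 0.3052
df = n − 1 = 8
Two-sided p-value ≈ 0.7680
Since p ≈ 0.7680 > α = 0.02, fail to reject H0; the evidence is not statistically significant.

t = 0.3052; fail to reject H0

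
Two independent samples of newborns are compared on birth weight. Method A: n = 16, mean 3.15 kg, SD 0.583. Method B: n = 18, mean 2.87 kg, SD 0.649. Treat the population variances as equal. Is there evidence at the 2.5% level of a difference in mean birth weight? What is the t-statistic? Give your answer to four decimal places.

Let group 1 = method A, group 2 = method B. H0: μ_1 = μ_2; H1: μ_1 ≠ μ_2 (two-sample pooled-variance t-test, two-sided).
s_p² = [(16−1)·0.583² + (18−1)·0.649²]/(16+18−2) = 0.383086
t = (3.15 − 2.87)/√[0.383086·(1/16 + 1/18)] = 1.3166
df = n₁ + n₂ − 2 = 32
Two-sided p-value ≈ 0.197
Since p ≈ 0.197 > α = 0.025, fail to reject H0; the evidence is not statistically significant.

1.3166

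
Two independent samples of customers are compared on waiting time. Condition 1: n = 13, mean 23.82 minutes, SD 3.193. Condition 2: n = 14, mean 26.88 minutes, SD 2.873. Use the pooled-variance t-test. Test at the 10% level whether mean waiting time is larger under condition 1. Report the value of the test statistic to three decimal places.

-2.621

Let group 1 = condition 1, group 2 = condition 2. H0: μ_1 = μ_2; H1: μ_1 > μ_2 (two-sample pooled-variance t-test, right-tailed).
s_p² = [(13−1)·3.193² + (14−1)·2.873²]/(13+14−2) = 9.18587
t = (23.82 − 26.88)/√[9.18587·(1/13 + 1/14)] = -2.621
df = n₁ + n₂ − 2 = 25
p-value = P(T ≥ -2.621) ≈ 0.9927
Since p ≈ 0.9927 > α = 0.1, fail to reject H0; the data do not provide sufficient evidence against H0.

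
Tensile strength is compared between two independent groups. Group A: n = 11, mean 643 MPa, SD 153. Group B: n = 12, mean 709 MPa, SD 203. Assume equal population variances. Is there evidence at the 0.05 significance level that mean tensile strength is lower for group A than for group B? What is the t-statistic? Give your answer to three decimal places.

-0.874

Let group 1 = group A, group 2 = group B. H0: μ_1 = μ_2; H1: μ_1 < μ_2 (two-sample pooled-variance t-test, left-tailed).
s_p² = [(11−1)·153² + (12−1)·203²]/(11+12−2) = 32732.8
t = (643 − 709)/√[32732.8·(1/11 + 1/12)] = -0.874
df = n₁ + n₂ − 2 = 21
p-value = P(T ≤ -0.874) ≈ 0.1960
Since p ≈ 0.1960 > α = 0.05, fail to reject H0; the evidence is not statistically significant.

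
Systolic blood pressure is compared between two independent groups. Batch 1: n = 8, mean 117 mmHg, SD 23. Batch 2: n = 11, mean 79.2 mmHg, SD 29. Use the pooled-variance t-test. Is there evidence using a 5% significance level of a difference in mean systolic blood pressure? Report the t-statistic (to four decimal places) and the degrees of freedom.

t = 3.0476, df = 17

Let group 1 = batch 1, group 2 = batch 2. H0: μ_1 = μ_2; H1: μ_1 ≠ μ_2 (two-sample pooled-variance t-test, two-sided).
s_p² = [(8−1)·23² + (11−1)·29²]/(8+11−2) = 712.529
t = (117 − 79.2)/√[712.529·(1/8 + 1/11)] = 3.0476
df = n₁ + n₂ − 2 = 17
Two-sided p-value ≈ 0.007
Since p ≈ 0.007 < α = 0.05, reject H0; the data support H1.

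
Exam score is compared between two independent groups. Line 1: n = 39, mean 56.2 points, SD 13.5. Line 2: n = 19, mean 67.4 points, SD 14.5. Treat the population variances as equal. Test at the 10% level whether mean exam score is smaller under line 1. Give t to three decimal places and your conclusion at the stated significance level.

Let group 1 = line 1, group 2 = line 2. H0: μ_1 = μ_2; H1: μ_1 < μ_2 (two-sample pooled-variance t-test, left-tailed).
s_p² = [(39−1)·13.5² + (19−1)·14.5²]/(39+19−2) = 191.25
t = (56.2 − 67.4)/√[191.25·(1/39 + 1/19)] = -2.895
df = n₁ + n₂ − 2 = 56
p-value = P(T ≤ -2.895) ≈ 0.003
Since p ≈ 0.003 < α = 0.1, reject H0; the data support H1.

t = -2.895; reject H0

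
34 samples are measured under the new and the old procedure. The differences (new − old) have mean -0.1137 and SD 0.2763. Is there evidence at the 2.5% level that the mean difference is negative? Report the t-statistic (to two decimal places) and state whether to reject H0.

t = -2.40; reject H0

H0: μ_d = 0; H1: μ_d < 0 (paired t-test on the differences, left-tailed).
t = d̄/(s_d/√n) = -0.1137/(0.2763/√34) = -2.40
df = n − 1 = 33
p-value = P(T ≤ -2.40) ≈ 0.011
Since p ≈ 0.011 < α = 0.025, reject H0; the data support H1.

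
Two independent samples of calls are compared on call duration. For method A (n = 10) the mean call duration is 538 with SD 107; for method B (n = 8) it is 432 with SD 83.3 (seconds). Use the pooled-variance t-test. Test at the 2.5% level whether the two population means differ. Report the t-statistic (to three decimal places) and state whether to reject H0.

t = 2.296; fail to reject H0

Let group 1 = method A, group 2 = method B. H0: μ_1 = μ_2; H1: μ_1 ≠ μ_2 (two-sample pooled-variance t-test, two-sided).
s_p² = [(10−1)·107² + (8−1)·83.3²]/(10+8−2) = 9475.83
t = (538 − 432)/√[9475.83·(1/10 + 1/8)] = 2.296
df = n₁ + n₂ − 2 = 16
Two-sided p-value ≈ 0.0355
Since p ≈ 0.0355 > α = 0.025, fail to reject H0; the evidence is not statistically significant.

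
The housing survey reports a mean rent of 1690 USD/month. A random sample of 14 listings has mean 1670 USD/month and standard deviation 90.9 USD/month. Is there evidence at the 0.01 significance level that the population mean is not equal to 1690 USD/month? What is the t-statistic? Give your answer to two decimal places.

-0.82

H0: μ = 1690; H1: μ ≠ 1690 (one-sample t-test, two-sided).
t = (x̄ − μ₀)/(s/√n) = (1670 − 1690)/(90.9/√14) = -0.82
df = n − 1 = 13
Two-sided p-value ≈ 0.4252
Since p ≈ 0.4252 > α = 0.01, fail to reject H0; the evidence is not statistically significant.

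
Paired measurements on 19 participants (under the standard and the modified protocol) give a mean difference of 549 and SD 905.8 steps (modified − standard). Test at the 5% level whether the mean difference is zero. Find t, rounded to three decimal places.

2.642

H0: μ_d = 0; H1: μ_d ≠ 0 (paired t-test on the differences, two-sided).
t = d̄/(s_d/√n) = 549/(905.8/√19) = 2.642
df = n − 1 = 18
Two-sided p-value ≈ 0.0166
Since p ≈ 0.0166 < α = 0.05, reject H0; the evidence is statistically significant.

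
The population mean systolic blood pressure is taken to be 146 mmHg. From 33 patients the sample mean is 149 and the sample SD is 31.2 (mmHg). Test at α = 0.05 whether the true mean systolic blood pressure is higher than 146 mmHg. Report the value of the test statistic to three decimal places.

H0: μ = 146; H1: μ > 146 (one-sample t-test, right-tailed).
t = (x̄ − μ₀)/(s/√n) = (149 − 146)/(31.2/√33) = 0.552
df = n − 1 = 32
p-value = P(T ≥ 0.552) ≈ 0.292
Since p ≈ 0.292 > α = 0.05, fail to reject H0; the evidence is not statistically significant.

0.552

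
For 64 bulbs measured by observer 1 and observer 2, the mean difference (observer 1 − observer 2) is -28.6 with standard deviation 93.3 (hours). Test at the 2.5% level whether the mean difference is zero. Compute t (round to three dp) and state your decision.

t = -2.452; reject H0

H0: μ_d = 0; H1: μ_d ≠ 0 (paired t-test on the differences, two-sided).
t = d̄/(s_d/√n) = -28.6/(93.3/√64) = -2.452
df = n − 1 = 63
Two-sided p-value ≈ 0.0170
Since p ≈ 0.0170 < α = 0.025, reject H0; the evidence is statistically significant.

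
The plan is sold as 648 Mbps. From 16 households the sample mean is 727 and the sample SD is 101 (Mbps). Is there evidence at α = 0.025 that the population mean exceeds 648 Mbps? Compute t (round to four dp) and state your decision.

H0: μ = 648; H1: μ > 648 (one-sample t-test, right-tailed).
t = (x̄ − μ₀)/(s/√n) = (727 − 648)/(101/√16) = 3.1287
df = n − 1 = 15
p-value = P(T ≥ 3.1287) ≈ 0.0035
Since p ≈ 0.0035 < α = 0.025, reject H0; the evidence is statistically significant.

t = 3.1287; reject H0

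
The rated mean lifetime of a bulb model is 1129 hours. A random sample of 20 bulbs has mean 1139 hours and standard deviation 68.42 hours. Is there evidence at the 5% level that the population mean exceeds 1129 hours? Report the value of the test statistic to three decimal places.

0.654

H0: μ = 1129; H1: μ > 1129 (one-sample t-test, right-tailed).
t = (x̄ − μ₀)/(s/√n) = (1139 − 1129)/(68.42/√20) = 0.654
df = n − 1 = 19
p-value = P(T ≥ 0.654) ≈ 0.261
Since p ≈ 0.261 > α = 0.05, fail to reject H0; the evidence is not statistically significant.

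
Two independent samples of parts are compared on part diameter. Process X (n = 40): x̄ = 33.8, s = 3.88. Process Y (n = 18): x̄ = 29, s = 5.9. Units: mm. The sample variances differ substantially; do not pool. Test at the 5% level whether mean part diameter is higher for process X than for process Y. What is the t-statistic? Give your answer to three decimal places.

3.158

Let group 1 = process X, group 2 = process Y. H0: μ_1 = μ_2; H1: μ_1 > μ_2 (Welch's two-sample t-test, right-tailed).
t = (x̄_1 − x̄_2)/√(s_1²/n_1 + s_2²/n_2) = (33.8 − 29)/√(3.88²/40 + 5.9²/18) = 3.158
Welch–Satterthwaite df ≈ 23.87
p-value = P(T ≥ 3.158) ≈ 0.0021
Since p ≈ 0.0021 < α = 0.05, reject H0; the data support H1.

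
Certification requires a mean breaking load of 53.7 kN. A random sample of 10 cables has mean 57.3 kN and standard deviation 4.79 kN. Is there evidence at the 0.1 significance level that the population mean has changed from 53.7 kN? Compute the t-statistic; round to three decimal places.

2.377

H0: μ = 53.7; H1: μ ≠ 53.7 (one-sample t-test, two-sided).
t = (x̄ − μ₀)/(s/√n) = (57.3 − 53.7)/(4.79/√10) = 2.377
df = n − 1 = 9
Two-sided p-value ≈ 0.041
Since p ≈ 0.041 < α = 0.1, reject H0; the evidence is statistically significant.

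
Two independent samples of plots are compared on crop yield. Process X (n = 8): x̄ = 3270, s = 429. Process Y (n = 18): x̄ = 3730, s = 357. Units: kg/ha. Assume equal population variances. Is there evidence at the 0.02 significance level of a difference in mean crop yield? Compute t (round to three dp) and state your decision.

Let group 1 = process X, group 2 = process Y. H0: μ_1 = μ_2; H1: μ_1 ≠ μ_2 (two-sample pooled-variance t-test, two-sided).
s_p² = [(8−1)·429² + (18−1)·357²]/(8+18−2) = 143955
t = (3270 − 3730)/√[143955·(1/8 + 1/18)] = -2.853
df = n₁ + n₂ − 2 = 24
Two-sided p-value ≈ 0.0088
Since p ≈ 0.0088 < α = 0.02, reject H0; the data support H1.

t = -2.853; reject H0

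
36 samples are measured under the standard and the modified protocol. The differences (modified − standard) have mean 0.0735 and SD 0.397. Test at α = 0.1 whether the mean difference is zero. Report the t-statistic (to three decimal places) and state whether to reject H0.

t = 1.111; fail to reject H0

H0: μ_d = 0; H1: μ_d ≠ 0 (paired t-test on the differences, two-sided).
t = d̄/(s_d/√n) = 0.0735/(0.397/√36) = 1.111
df = n − 1 = 35
Two-sided p-value ≈ 0.2742
Since p ≈ 0.2742 > α = 0.1, fail to reject H0; the evidence is not statistically significant.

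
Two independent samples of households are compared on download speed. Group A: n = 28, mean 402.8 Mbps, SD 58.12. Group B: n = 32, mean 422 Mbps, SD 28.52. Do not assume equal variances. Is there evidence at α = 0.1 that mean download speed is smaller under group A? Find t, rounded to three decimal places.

-1.589

Let group 1 = group A, group 2 = group B. H0: μ_1 = μ_2; H1: μ_1 < μ_2 (Welch's two-sample t-test, left-tailed).
t = (x̄_1 − x̄_2)/√(s_1²/n_1 + s_2²/n_2) = (402.8 − 422)/√(58.12²/28 + 28.52²/32) = -1.589
Welch–Satterthwaite df ≈ 38.10
p-value = P(T ≤ -1.589) ≈ 0.0602
Since p ≈ 0.0602 < α = 0.1, reject H0; the evidence is statistically significant.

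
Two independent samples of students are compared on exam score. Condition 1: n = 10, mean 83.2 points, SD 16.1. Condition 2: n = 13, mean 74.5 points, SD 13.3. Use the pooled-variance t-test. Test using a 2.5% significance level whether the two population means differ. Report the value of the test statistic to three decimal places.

1.420

Let group 1 = condition 1, group 2 = condition 2. H0: μ_1 = μ_2; H1: μ_1 ≠ μ_2 (two-sample pooled-variance t-test, two-sided).
s_p² = [(10−1)·16.1² + (13−1)·13.3²]/(10+13−2) = 212.17
t = (83.2 − 74.5)/√[212.17·(1/10 + 1/13)] = 1.420
df = n₁ + n₂ − 2 = 21
Two-sided p-value ≈ 0.170
Since p ≈ 0.170 > α = 0.025, fail to reject H0; the data do not provide sufficient evidence against H0.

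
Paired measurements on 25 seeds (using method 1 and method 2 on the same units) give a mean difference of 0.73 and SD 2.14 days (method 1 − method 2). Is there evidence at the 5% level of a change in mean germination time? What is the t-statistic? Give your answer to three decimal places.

H0: μ_d = 0; H1: μ_d ≠ 0 (paired t-test on the differences, two-sided).
t = d̄/(s_d/√n) = 0.73/(2.14/√25) = 1.706
df = n − 1 = 24
Two-sided p-value ≈ 0.1010
Since p ≈ 0.1010 > α = 0.05, fail to reject H0; the data do not provide sufficient evidence against H0.

1.706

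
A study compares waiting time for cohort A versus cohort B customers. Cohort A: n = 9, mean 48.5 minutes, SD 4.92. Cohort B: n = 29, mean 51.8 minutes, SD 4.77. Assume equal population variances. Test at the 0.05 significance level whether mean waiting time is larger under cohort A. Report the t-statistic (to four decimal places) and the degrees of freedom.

Let group 1 = cohort A, group 2 = cohort B. H0: μ_1 = μ_2; H1: μ_1 > μ_2 (two-sample pooled-variance t-test, right-tailed).
s_p² = [(9−1)·4.92² + (29−1)·4.77²]/(9+29−2) = 23.0759
t = (48.5 − 51.8)/√[23.0759·(1/9 + 1/29)] = -1.8004
df = n₁ + n₂ − 2 = 36
p-value = P(T ≥ -1.8004) ≈ 0.960
Since p ≈ 0.960 > α = 0.05, fail to reject H0; the data do not provide sufficient evidence against H0.

t = -1.8004, df = 36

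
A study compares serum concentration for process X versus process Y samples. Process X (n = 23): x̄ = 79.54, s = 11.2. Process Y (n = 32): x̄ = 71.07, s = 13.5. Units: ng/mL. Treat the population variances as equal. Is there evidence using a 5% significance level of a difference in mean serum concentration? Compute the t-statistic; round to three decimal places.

2.460

Let group 1 = process X, group 2 = process Y. H0: μ_1 = μ_2; H1: μ_1 ≠ μ_2 (two-sample pooled-variance t-test, two-sided).
s_p² = [(23−1)·11.2² + (32−1)·13.5²]/(23+32−2) = 158.668
t = (79.54 − 71.07)/√[158.668·(1/23 + 1/32)] = 2.460
df = n₁ + n₂ − 2 = 53
Two-sided p-value ≈ 0.017
Since p ≈ 0.017 < α = 0.05, reject H0; the data support H1.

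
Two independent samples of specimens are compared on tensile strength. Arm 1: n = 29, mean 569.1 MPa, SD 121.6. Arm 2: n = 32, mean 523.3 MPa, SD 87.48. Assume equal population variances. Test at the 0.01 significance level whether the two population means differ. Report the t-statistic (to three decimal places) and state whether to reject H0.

t = 1.700; fail to reject H0

Let group 1 = arm 1, group 2 = arm 2. H0: μ_1 = μ_2; H1: μ_1 ≠ μ_2 (two-sample pooled-variance t-test, two-sided).
s_p² = [(29−1)·121.6² + (32−1)·87.48²]/(29+32−2) = 11038.3
t = (569.1 − 523.3)/√[11038.3·(1/29 + 1/32)] = 1.700
df = n₁ + n₂ − 2 = 59
Two-sided p-value ≈ 0.094
Since p ≈ 0.094 > α = 0.01, fail to reject H0; the evidence is not statistically significant.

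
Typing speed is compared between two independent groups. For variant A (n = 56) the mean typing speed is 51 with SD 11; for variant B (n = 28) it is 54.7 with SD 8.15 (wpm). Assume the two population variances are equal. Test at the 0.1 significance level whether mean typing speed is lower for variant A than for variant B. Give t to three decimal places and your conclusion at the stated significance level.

t = -1.575; reject H0

Let group 1 = variant A, group 2 = variant B. H0: μ_1 = μ_2; H1: μ_1 < μ_2 (two-sample pooled-variance t-test, left-tailed).
s_p² = [(56−1)·11² + (28−1)·8.15²]/(56+28−2) = 103.029
t = (51 − 54.7)/√[103.029·(1/56 + 1/28)] = -1.575
df = n₁ + n₂ − 2 = 82
p-value = P(T ≤ -1.575) ≈ 0.0596
Since p ≈ 0.0596 < α = 0.1, reject H0; the data support H1.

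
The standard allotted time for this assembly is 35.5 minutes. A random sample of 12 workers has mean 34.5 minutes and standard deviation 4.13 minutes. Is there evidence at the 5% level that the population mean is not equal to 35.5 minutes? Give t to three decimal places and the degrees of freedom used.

H0: μ = 35.5; H1: μ ≠ 35.5 (one-sample t-test, two-sided).
t = (x̄ − μ₀)/(s/√n) = (34.5 − 35.5)/(4.13/√12) = -0.839
df = n − 1 = 11
Two-sided p-value ≈ 0.419
Since p ≈ 0.419 > α = 0.05, fail to reject H0; the data do not provide sufficient evidence against H0.

t = -0.839, df = 11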